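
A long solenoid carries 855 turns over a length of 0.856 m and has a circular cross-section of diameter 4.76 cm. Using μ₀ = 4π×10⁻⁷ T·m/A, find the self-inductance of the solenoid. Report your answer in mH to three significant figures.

L ≈ 1.91 mH

A = π(d/2)² = π(2.380×10^-2 m)² = 1.780×10^-3 m².
For a long solenoid, L = μ₀N²A/ℓ.
L = (4π×10⁻⁷)(855)²(1.780×10^-3)/(0.856 m) = 1.910×10^-3 H.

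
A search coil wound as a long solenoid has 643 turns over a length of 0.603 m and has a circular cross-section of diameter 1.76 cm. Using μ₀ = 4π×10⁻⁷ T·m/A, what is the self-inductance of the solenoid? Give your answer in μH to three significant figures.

A = π(d/2)² = π(8.800×10^-3 m)² = 2.433×10^-4 m².
For a long solenoid, L = μ₀N²A/ℓ.
L = (4π×10⁻⁷)(643)²(2.433×10^-4)/(0.603 m) = 2.096×10^-4 H.

L ≈ 210 μH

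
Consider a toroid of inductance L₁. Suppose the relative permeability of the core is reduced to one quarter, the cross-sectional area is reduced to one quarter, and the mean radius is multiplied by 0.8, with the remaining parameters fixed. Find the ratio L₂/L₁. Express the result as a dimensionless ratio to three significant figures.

L₂/L₁ = 0.0781

For a toroid, L ∝ μᵣN²A/R.
L₂/L₁ = (0.25) × (0.25) × (0.8)^-1 = 0.0781.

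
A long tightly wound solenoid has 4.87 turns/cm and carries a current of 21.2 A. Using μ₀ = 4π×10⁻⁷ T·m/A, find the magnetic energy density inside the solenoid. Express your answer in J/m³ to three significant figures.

u ≈ 67.0 J/m³

B = μ₀nI = (4π×10⁻⁷)(487)(21.2) = 1.297×10^-2 T.
u = B²/(2μ₀) = (1.297×10^-2)²/(2×4π×10⁻⁷) = 66.97 J/m³.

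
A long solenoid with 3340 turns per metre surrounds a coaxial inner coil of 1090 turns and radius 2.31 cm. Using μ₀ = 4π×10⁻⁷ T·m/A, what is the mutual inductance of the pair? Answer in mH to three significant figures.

The outer solenoid produces a uniform field B₁ = μ₀n₁I₁ across the inner coil,
so the flux linkage is N₂Φ = N₂B₁A₂ = μ₀n₁N₂A₂·I₁, giving M = μ₀n₁N₂A₂.
A₂ = πr² = π(2.310×10^-2 m)² = 1.676×10^-3 m².
M = (4π×10⁻⁷)(3340)(1090)(1.676×10^-3) = 7.669×10^-3 H.

M ≈ 7.67 mH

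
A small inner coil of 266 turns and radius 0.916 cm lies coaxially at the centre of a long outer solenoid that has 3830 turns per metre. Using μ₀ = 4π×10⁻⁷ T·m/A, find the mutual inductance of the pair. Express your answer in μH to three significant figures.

The outer solenoid produces a uniform field B₁ = μ₀n₁I₁ across the inner coil,
so the flux linkage is N₂Φ = N₂B₁A₂ = μ₀n₁N₂A₂·I₁, giving M = μ₀n₁N₂A₂.
A₂ = πr² = π(9.160×10^-3 m)² = 2.636×10^-4 m².
M = (4π×10⁻⁷)(3830)(266)(2.636×10^-4) = 3.3747×10^-4 H.

M ≈ 337 μH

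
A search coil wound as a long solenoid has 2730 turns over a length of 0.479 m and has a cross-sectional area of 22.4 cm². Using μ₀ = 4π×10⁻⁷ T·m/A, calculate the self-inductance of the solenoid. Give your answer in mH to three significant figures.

A = 22.4 cm² = 2.240×10^-3 m².
For a long solenoid, L = μ₀N²A/ℓ.
L = (4π×10⁻⁷)(2730)²(2.240×10^-3)/(0.479 m) = 4.380×10^-2 H.

L ≈ 43.8 mH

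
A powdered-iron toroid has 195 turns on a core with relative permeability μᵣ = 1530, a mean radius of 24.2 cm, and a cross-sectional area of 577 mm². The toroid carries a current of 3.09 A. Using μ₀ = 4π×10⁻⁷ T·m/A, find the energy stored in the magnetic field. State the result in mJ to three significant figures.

L = μ₀μᵣN²A/(2πR) = (4π×10⁻⁷)(1530)(195)²(5.770×10^-4)/(2π×0.242) = 2.774×10^-2 H.
U = ½LI² = ½(2.774×10^-2)(3.09)² = 0.1324 J.

U ≈ 132 mJ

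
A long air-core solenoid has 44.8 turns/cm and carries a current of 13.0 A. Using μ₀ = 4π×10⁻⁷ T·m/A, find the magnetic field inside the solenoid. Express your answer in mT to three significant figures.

Inside a long solenoid, B = μ₀nI.
B = (4π×10⁻⁷)(4.480×10^3 m⁻¹)(13.0 A) = 7.319×10^-2 T.

B ≈ 73.2 mT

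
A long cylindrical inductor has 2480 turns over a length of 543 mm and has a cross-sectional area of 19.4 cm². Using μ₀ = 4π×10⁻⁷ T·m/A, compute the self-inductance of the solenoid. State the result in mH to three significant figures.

A = 19.4 cm² = 1.940×10^-3 m².
For a long solenoid, L = μ₀N²A/ℓ.
L = (4π×10⁻⁷)(2480)²(1.940×10^-3)/(0.543 m) = 2.761×10^-2 H.

L ≈ 27.6 mH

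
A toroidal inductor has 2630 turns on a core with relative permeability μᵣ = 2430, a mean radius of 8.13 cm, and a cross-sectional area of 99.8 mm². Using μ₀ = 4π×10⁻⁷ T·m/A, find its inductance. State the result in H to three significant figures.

L ≈ 4.13 H

For a thin toroid, L = μ₀μᵣN²A/(2πR).
L = (4π×10⁻⁷)(2430)(2630)²(9.980×10^-5) / (2π×8.130×10^-2 m) = 4.127 H.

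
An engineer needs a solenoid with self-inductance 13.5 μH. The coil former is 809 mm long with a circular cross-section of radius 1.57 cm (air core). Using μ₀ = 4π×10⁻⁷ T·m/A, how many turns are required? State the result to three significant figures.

N ≈ 106 turns

A = πr² = π(1.570×10^-2 m)² = 7.744×10^-4 m².
From L = μ₀N²A/ℓ, N = √(Lℓ / (μ₀A)).
N = √[(1.350×10^-5)(0.809) / ((4π×10⁻⁷)×7.744×10^-4)] = √(1.122×10^4) ≈ 105.9.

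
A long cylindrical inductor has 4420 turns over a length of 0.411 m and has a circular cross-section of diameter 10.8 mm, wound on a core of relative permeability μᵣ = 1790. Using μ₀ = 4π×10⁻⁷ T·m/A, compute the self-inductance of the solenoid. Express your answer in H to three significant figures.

L ≈ 9.79 H

A = π(d/2)² = π(5.400×10^-3 m)² = 9.161×10^-5 m².
For a long solenoid, L = μ₀μᵣN²A/ℓ.
L = (4π×10⁻⁷)(1790)(4420)²(9.161×10^-5)/(0.411 m) = 9.79497 H.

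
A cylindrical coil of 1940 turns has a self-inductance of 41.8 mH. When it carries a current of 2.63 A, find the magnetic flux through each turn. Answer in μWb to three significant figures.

Φ_B ≈ 56.7 μWb

From L = NΦ_B/I, the flux per turn is Φ_B = LI/N.
Φ_B = (4.180×10^-2 H)(2.63 A)/1940 = 5.667×10^-5 Wb.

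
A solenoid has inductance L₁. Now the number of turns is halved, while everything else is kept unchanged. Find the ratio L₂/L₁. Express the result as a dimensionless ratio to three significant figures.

For a solenoid, L ∝ μᵣN²A/ℓ.
L₂/L₁ = (0.5)^2 = 0.250.

L₂/L₁ = 0.250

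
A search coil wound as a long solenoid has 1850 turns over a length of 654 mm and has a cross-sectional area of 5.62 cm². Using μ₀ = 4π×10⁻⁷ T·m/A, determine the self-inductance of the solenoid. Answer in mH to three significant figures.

A = 5.62 cm² = 5.620×10^-4 m².
For a long solenoid, L = μ₀N²A/ℓ.
L = (4π×10⁻⁷)(1850)²(5.620×10^-4)/(0.654 m) = 3.696×10^-3 H.

L ≈ 3.70 mH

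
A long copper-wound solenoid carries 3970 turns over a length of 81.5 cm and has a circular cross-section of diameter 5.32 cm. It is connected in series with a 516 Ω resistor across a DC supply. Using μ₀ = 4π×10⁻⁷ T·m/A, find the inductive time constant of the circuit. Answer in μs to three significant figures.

A = π(d/2)² = π(2.660×10^-2 m)² = 2.223×10^-3 m².
L = μ₀N²A/ℓ = (4π×10⁻⁷)(3970)²(2.223×10^-3)/(0.815) = 5.402×10^-2 H.
τ = L/R = (5.402×10^-2)/(516) = 1.047×10^-4 s.

τ ≈ 105 μs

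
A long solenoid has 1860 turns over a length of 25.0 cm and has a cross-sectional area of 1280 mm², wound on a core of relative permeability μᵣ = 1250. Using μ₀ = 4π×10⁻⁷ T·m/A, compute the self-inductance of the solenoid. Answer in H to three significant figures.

L ≈ 27.8 H

A = 1280 mm² = 1.280×10^-3 m².
For a long solenoid, L = μ₀μᵣN²A/ℓ.
L = (4π×10⁻⁷)(1250)(1860)²(1.280×10^-3)/(0.25 m) = 27.82 H.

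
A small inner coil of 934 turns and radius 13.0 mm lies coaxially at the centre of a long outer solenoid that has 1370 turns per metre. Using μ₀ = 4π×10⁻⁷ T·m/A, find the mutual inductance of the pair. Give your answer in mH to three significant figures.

M ≈ 0.854 mH

The outer solenoid produces a uniform field B₁ = μ₀n₁I₁ across the inner coil,
so the flux linkage is N₂Φ = N₂B₁A₂ = μ₀n₁N₂A₂·I₁, giving M = μ₀n₁N₂A₂.
A₂ = πr² = π(1.300×10^-2 m)² = 5.309×10^-4 m².
M = (4π×10⁻⁷)(1370)(934)(5.309×10^-4) = 8.537×10^-4 H.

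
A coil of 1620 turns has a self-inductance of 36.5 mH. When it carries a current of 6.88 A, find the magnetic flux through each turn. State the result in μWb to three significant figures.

From L = NΦ_B/I, the flux per turn is Φ_B = LI/N.
Φ_B = (3.650×10^-2 H)(6.88 A)/1620 = 1.550×10^-4 Wb.

Φ_B ≈ 155 μWb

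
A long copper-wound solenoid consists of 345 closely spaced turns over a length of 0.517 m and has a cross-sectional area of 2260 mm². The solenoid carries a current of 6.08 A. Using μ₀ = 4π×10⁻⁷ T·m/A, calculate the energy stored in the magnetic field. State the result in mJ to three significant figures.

A = 2260 mm² = 2.260×10^-3 m².
L = μ₀N²A/ℓ = (4π×10⁻⁷)(345)²(2.260×10^-3)/(0.517) = 6.538×10^-4 H.
U = ½LI² = ½(6.538×10^-4)(6.08)² = 1.208×10^-2 J.

U ≈ 12.1 mJ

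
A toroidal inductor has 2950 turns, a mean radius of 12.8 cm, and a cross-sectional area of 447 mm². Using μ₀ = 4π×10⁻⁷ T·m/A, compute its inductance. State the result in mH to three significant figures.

L ≈ 6.08 mH

For a thin toroid, L = μ₀N²A/(2πR).
L = (4π×10⁻⁷)(2950)²(4.470×10^-4) / (2π×0.128 m) = 6.078×10^-3 H.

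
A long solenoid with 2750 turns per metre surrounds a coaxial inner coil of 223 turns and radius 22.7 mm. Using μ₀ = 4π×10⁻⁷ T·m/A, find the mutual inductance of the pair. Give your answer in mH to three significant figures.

The outer solenoid produces a uniform field B₁ = μ₀n₁I₁ across the inner coil,
so the flux linkage is N₂Φ = N₂B₁A₂ = μ₀n₁N₂A₂·I₁, giving M = μ₀n₁N₂A₂.
A₂ = πr² = π(2.270×10^-2 m)² = 1.619×10^-3 m².
M = (4π×10⁻⁷)(2750)(223)(1.619×10^-3) = 1.248×10^-3 H.

M ≈ 1.25 mH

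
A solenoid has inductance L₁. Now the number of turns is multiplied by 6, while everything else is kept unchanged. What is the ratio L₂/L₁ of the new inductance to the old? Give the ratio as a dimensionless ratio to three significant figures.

For a solenoid, L ∝ μᵣN²A/ℓ.
L₂/L₁ = (6)^2 = 36.0.

L₂/L₁ = 36.0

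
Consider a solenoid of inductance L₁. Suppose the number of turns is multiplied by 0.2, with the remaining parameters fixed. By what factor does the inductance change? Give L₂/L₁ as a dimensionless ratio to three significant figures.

For a solenoid, L ∝ μᵣN²A/ℓ.
L₂/L₁ = (0.2)^2 = 0.0400.

L₂/L₁ = 0.0400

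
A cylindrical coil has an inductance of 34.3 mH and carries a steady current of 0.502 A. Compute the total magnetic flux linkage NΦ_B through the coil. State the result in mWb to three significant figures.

NΦ_B ≈ 17.2 mWb

From L = NΦ_B/I, the flux linkage is NΦ_B = LI.
NΦ_B = (3.430×10^-2 H)(0.502 A) = 1.722×10^-2 Wb.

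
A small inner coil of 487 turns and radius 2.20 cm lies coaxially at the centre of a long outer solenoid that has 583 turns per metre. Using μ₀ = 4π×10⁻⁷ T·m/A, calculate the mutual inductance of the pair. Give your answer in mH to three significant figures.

M ≈ 0.543 mH

The outer solenoid produces a uniform field B₁ = μ₀n₁I₁ across the inner coil,
so the flux linkage is N₂Φ = N₂B₁A₂ = μ₀n₁N₂A₂·I₁, giving M = μ₀n₁N₂A₂.
A₂ = πr² = π(2.200×10^-2 m)² = 1.521×10^-3 m².
M = (4π×10⁻⁷)(583)(487)(1.521×10^-3) = 5.425×10^-4 H.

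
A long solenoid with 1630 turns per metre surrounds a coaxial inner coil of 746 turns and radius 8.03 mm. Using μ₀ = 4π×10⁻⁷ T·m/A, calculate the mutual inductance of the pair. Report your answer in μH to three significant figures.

The outer solenoid produces a uniform field B₁ = μ₀n₁I₁ across the inner coil,
so the flux linkage is N₂Φ = N₂B₁A₂ = μ₀n₁N₂A₂·I₁, giving M = μ₀n₁N₂A₂.
A₂ = πr² = π(8.030×10^-3 m)² = 2.026×10^-4 m².
M = (4π×10⁻⁷)(1630)(746)(2.026×10^-4) = 3.095×10^-4 H.

M ≈ 310 μH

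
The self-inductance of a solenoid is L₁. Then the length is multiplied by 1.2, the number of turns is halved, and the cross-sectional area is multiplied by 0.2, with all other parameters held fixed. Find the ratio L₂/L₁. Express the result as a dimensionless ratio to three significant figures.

For a solenoid, L ∝ μᵣN²A/ℓ.
L₂/L₁ = (1.2)^-1 × (0.5)^2 × (0.2) = 0.0417.

L₂/L₁ = 0.0417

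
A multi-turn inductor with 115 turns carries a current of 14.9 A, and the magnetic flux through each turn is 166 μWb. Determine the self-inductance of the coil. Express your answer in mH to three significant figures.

L ≈ 1.28 mH

Self-inductance is defined by L = NΦ_B/I (flux linkage over current).
L = (115)(1.660×10^-4 Wb)/(14.9 A) = 1.281×10^-3 H.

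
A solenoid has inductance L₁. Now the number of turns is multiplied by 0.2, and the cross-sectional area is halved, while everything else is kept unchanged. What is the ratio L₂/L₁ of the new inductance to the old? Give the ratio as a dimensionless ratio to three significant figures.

For a solenoid, L ∝ μᵣN²A/ℓ.
L₂/L₁ = (0.2)^2 × (0.5) = 0.0200.

L₂/L₁ = 0.0200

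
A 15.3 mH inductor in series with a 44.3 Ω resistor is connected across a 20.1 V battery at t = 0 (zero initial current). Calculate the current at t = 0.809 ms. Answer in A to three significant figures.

I ≈ 0.410 A

τ = L/R = 1.530×10^-2/44.3 = 3.454×10^-4 s; final current I_∞ = ε/R = 20.1/44.3 = 0.4537 A.
I(t) = I_∞(1 − e^(−t/τ)) with t/τ = 2.342.
I = (0.4537)(1 − e^(−2.342)) = 0.4101 A.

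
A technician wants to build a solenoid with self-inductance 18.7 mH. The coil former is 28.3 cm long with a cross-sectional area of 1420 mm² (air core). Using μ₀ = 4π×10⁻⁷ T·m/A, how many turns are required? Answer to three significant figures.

N ≈ 1720 turns

A = 1420 mm² = 1.420×10^-3 m².
From L = μ₀N²A/ℓ, N = √(Lℓ / (μ₀A)).
N = √[(1.870×10^-2)(0.283) / ((4π×10⁻⁷)×1.420×10^-3)] = √(2.966×10^6) ≈ 1722.1.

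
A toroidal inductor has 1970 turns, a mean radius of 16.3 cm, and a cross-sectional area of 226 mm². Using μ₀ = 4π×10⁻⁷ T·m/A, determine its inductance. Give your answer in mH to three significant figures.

L ≈ 1.08 mH

For a thin toroid, L = μ₀N²A/(2πR).
L = (4π×10⁻⁷)(1970)²(2.260×10^-4) / (2π×0.163 m) = 1.076×10^-3 H.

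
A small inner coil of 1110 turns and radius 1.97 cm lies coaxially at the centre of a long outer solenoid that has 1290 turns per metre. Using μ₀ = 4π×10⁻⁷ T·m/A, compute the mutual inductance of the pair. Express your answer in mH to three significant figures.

M ≈ 2.19 mH

The outer solenoid produces a uniform field B₁ = μ₀n₁I₁ across the inner coil,
so the flux linkage is N₂Φ = N₂B₁A₂ = μ₀n₁N₂A₂·I₁, giving M = μ₀n₁N₂A₂.
A₂ = πr² = π(1.970×10^-2 m)² = 1.219×10^-3 m².
M = (4π×10⁻⁷)(1290)(1110)(1.219×10^-3) = 2.194×10^-3 H.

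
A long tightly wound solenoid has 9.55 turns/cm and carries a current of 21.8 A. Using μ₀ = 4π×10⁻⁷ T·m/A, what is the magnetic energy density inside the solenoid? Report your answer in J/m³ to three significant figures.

u ≈ 272 J/m³

B = μ₀nI = (4π×10⁻⁷)(955)(21.8) = 2.616×10^-2 T.
u = B²/(2μ₀) = (2.616×10^-2)²/(2×4π×10⁻⁷) = 272.3 J/m³.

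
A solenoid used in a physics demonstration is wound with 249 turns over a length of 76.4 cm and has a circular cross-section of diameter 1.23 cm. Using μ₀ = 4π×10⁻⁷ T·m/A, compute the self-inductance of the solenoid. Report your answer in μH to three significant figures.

L ≈ 12.1 μH

A = π(d/2)² = π(6.150×10^-3 m)² = 1.188×10^-4 m².
For a long solenoid, L = μ₀N²A/ℓ.
L = (4π×10⁻⁷)(249)²(1.188×10^-4)/(0.764 m) = 1.212×10^-5 H.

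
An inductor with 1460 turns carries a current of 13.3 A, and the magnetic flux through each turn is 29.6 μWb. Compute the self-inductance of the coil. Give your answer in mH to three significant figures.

L ≈ 3.25 mH

Self-inductance is defined by L = NΦ_B/I (flux linkage over current).
L = (1460)(2.960×10^-5 Wb)/(13.3 A) = 3.249×10^-3 H.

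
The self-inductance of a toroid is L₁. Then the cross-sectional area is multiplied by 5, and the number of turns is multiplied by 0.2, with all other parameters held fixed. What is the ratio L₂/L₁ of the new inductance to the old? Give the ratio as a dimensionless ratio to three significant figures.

L₂/L₁ = 0.200

For a toroid, L ∝ μᵣN²A/R.
L₂/L₁ = (5) × (0.2)^2 = 0.200.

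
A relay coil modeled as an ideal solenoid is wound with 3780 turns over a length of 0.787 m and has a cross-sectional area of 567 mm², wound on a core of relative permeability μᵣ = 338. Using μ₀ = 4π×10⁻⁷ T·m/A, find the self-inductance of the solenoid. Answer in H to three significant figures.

A = 567 mm² = 5.670×10^-4 m².
For a long solenoid, L = μ₀μᵣN²A/ℓ.
L = (4π×10⁻⁷)(338)(3780)²(5.670×10^-4)/(0.787 m) = 4.372 H.

L ≈ 4.37 H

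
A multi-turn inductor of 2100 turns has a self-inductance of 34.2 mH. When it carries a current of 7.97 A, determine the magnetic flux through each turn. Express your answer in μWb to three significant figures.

Φ_B ≈ 130 μWb

From L = NΦ_B/I, the flux per turn is Φ_B = LI/N.
Φ_B = (3.420×10^-2 H)(7.97 A)/2100 = 1.298×10^-4 Wb.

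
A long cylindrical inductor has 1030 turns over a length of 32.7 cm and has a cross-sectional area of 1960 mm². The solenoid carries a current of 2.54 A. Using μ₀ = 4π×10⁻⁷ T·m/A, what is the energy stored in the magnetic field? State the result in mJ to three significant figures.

U ≈ 25.8 mJ

A = 1960 mm² = 1.960×10^-3 m².
L = μ₀N²A/ℓ = (4π×10⁻⁷)(1030)²(1.960×10^-3)/(0.327) = 7.991×10^-3 H.
U = ½LI² = ½(7.991×10^-3)(2.54)² = 2.578×10^-2 J.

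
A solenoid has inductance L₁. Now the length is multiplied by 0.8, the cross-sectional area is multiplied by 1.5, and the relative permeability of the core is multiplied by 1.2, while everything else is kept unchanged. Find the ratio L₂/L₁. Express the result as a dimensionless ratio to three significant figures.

L₂/L₁ = 2.25

For a solenoid, L ∝ μᵣN²A/ℓ.
L₂/L₁ = (0.8)^-1 × (1.5) × (1.2) = 2.25.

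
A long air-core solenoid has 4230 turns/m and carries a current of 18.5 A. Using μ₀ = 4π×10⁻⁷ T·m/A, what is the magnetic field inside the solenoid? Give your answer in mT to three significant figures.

Inside a long solenoid, B = μ₀nI.
B = (4π×10⁻⁷)(4.230×10^3 m⁻¹)(18.5 A) = 9.834×10^-2 T.

B ≈ 98.3 mT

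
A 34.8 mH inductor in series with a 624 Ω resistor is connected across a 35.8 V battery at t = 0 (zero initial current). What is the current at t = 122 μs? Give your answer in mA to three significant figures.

I ≈ 50.9 mA

τ = L/R = 3.480×10^-2/624 = 5.577×10^-5 s; final current I_∞ = ε/R = 35.8/624 = 5.737×10^-2 A.
I(t) = I_∞(1 − e^(−t/τ)) with t/τ = 2.188.
I = (5.737×10^-2)(1 − e^(−2.188)) = 5.094×10^-2 A.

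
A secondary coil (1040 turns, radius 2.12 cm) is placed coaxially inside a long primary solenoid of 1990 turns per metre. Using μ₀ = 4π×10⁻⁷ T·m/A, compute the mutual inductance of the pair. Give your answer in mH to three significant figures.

M ≈ 3.67 mH

The outer solenoid produces a uniform field B₁ = μ₀n₁I₁ across the inner coil,
so the flux linkage is N₂Φ = N₂B₁A₂ = μ₀n₁N₂A₂·I₁, giving M = μ₀n₁N₂A₂.
A₂ = πr² = π(2.120×10^-2 m)² = 1.412×10^-3 m².
M = (4π×10⁻⁷)(1990)(1040)(1.412×10^-3) = 3.672×10^-3 H.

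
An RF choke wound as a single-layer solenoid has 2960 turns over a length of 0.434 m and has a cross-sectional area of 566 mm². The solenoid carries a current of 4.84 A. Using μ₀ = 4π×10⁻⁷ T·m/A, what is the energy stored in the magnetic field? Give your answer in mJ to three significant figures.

U ≈ 168 mJ

A = 566 mm² = 5.660×10^-4 m².
L = μ₀N²A/ℓ = (4π×10⁻⁷)(2960)²(5.660×10^-4)/(0.434) = 1.436×10^-2 H.
U = ½LI² = ½(1.436×10^-2)(4.84)² = 0.1682 J.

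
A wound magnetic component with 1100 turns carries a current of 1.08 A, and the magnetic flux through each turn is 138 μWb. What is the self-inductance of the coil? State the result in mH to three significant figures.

Self-inductance is defined by L = NΦ_B/I (flux linkage over current).
L = (1100)(1.380×10^-4 Wb)/(1.08 A) = 0.1406 H.

L ≈ 141 mH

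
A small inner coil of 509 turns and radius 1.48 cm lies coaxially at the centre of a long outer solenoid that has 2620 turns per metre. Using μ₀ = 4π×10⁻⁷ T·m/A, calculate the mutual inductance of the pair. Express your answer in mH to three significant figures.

The outer solenoid produces a uniform field B₁ = μ₀n₁I₁ across the inner coil,
so the flux linkage is N₂Φ = N₂B₁A₂ = μ₀n₁N₂A₂·I₁, giving M = μ₀n₁N₂A₂.
A₂ = πr² = π(1.480×10^-2 m)² = 6.881×10^-4 m².
M = (4π×10⁻⁷)(2620)(509)(6.881×10^-4) = 1.153×10^-3 H.

M ≈ 1.15 mH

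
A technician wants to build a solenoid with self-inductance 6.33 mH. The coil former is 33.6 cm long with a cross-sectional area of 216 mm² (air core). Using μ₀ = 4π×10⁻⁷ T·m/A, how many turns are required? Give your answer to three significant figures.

N ≈ 2800 turns

A = 216 mm² = 2.160×10^-4 m².
From L = μ₀N²A/ℓ, N = √(Lℓ / (μ₀A)).
N = √[(6.330×10^-3)(0.336) / ((4π×10⁻⁷)×2.160×10^-4)] = √(7.836×10^6) ≈ 2799.2.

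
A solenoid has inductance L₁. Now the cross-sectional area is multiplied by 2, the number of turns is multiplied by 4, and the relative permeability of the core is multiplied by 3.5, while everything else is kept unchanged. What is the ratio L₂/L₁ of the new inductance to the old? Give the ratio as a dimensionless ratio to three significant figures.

L₂/L₁ = 112

For a solenoid, L ∝ μᵣN²A/ℓ.
L₂/L₁ = (2) × (4)^2 × (3.5) = 112.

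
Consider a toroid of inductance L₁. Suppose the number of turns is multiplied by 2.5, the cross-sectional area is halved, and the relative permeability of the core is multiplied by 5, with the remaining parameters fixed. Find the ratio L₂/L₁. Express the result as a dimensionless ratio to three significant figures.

L₂/L₁ = 15.6

For a toroid, L ∝ μᵣN²A/R.
L₂/L₁ = (2.5)^2 × (0.5) × (5) = 15.6.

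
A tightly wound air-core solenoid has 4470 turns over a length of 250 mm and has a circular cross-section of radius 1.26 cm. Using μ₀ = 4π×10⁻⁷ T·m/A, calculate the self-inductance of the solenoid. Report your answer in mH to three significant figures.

A = πr² = π(1.260×10^-2 m)² = 4.988×10^-4 m².
For a long solenoid, L = μ₀N²A/ℓ.
L = (4π×10⁻⁷)(4470)²(4.988×10^-4)/(0.25 m) = 5.009×10^-2 H.

L ≈ 50.1 mH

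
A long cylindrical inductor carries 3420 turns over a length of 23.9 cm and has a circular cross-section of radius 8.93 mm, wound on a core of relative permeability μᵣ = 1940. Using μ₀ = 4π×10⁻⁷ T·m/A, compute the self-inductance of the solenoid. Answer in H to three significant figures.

A = πr² = π(8.930×10^-3 m)² = 2.505×10^-4 m².
For a long solenoid, L = μ₀μᵣN²A/ℓ.
L = (4π×10⁻⁷)(1940)(3420)²(2.505×10^-4)/(0.239 m) = 29.89 H.

L ≈ 29.9 H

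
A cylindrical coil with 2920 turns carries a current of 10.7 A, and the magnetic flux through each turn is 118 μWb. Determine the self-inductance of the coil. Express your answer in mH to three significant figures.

Self-inductance is defined by L = NΦ_B/I (flux linkage over current).
L = (2920)(1.180×10^-4 Wb)/(10.7 A) = 3.220×10^-2 H.

L ≈ 32.2 mH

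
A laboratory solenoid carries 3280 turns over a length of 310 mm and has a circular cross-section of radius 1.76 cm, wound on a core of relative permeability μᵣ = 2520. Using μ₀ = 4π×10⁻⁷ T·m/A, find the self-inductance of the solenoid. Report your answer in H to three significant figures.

L ≈ 107 H

A = πr² = π(1.760×10^-2 m)² = 9.731×10^-4 m².
For a long solenoid, L = μ₀μᵣN²A/ℓ.
L = (4π×10⁻⁷)(2520)(3280)²(9.731×10^-4)/(0.31 m) = 106.9 H.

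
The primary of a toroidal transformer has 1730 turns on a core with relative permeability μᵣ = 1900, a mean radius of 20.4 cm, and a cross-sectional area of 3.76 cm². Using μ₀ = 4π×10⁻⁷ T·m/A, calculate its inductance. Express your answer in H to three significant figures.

For a thin toroid, L = μ₀μᵣN²A/(2πR).
L = (4π×10⁻⁷)(1900)(1730)²(3.760×10^-4) / (2π×0.204 m) = 2.096 H.

L ≈ 2.10 H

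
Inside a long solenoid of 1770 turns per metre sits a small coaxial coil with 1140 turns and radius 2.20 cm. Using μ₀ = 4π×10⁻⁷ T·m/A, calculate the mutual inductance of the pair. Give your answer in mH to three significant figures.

M ≈ 3.86 mH

The outer solenoid produces a uniform field B₁ = μ₀n₁I₁ across the inner coil,
so the flux linkage is N₂Φ = N₂B₁A₂ = μ₀n₁N₂A₂·I₁, giving M = μ₀n₁N₂A₂.
A₂ = πr² = π(2.200×10^-2 m)² = 1.521×10^-3 m².
M = (4π×10⁻⁷)(1770)(1140)(1.521×10^-3) = 3.856×10^-3 H.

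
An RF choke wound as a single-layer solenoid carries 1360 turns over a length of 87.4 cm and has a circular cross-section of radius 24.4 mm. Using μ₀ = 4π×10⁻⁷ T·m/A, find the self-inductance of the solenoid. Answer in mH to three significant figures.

A = πr² = π(2.440×10^-2 m)² = 1.870×10^-3 m².
For a long solenoid, L = μ₀N²A/ℓ.
L = (4π×10⁻⁷)(1360)²(1.870×10^-3)/(0.874 m) = 4.974×10^-3 H.

L ≈ 4.97 mH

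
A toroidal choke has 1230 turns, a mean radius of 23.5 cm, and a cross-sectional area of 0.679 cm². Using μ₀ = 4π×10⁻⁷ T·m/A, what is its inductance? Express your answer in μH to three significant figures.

For a thin toroid, L = μ₀N²A/(2πR).
L = (4π×10⁻⁷)(1230)²(6.790×10^-5) / (2π×0.235 m) = 8.743×10^-5 H.

L ≈ 87.4 μH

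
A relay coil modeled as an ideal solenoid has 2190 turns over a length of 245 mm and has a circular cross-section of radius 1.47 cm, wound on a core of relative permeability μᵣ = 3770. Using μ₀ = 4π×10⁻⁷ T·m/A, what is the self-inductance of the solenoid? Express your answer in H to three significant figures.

L ≈ 63.0 H

A = πr² = π(1.470×10^-2 m)² = 6.789×10^-4 m².
For a long solenoid, L = μ₀μᵣN²A/ℓ.
L = (4π×10⁻⁷)(3770)(2190)²(6.789×10^-4)/(0.245 m) = 62.96 H.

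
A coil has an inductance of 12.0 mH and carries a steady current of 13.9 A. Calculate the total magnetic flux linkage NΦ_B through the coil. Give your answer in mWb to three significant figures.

From L = NΦ_B/I, the flux linkage is NΦ_B = LI.
NΦ_B = (1.200×10^-2 H)(13.9 A) = 0.1668 Wb.

NΦ_B ≈ 167 mWb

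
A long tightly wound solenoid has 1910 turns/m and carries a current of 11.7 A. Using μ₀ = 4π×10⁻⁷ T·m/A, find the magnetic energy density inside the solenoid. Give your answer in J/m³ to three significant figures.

u ≈ 314 J/m³

B = μ₀nI = (4π×10⁻⁷)(1.910×10^3)(11.7) = 2.808×10^-2 T.
u = B²/(2μ₀) = (2.808×10^-2)²/(2×4π×10⁻⁷) = 313.8 J/m³.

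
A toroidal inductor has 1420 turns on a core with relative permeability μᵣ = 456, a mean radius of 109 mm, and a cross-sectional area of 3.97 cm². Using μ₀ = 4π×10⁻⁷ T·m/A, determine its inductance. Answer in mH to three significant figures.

L ≈ 670 mH

For a thin toroid, L = μ₀μᵣN²A/(2πR).
L = (4π×10⁻⁷)(456)(1420)²(3.970×10^-4) / (2π×0.109 m) = 0.6698 H.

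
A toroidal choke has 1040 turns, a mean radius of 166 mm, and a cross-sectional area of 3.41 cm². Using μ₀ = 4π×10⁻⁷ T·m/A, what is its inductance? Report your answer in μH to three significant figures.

For a thin toroid, L = μ₀N²A/(2πR).
L = (4π×10⁻⁷)(1040)²(3.410×10^-4) / (2π×0.166 m) = 4.444×10^-4 H.

L ≈ 444 μH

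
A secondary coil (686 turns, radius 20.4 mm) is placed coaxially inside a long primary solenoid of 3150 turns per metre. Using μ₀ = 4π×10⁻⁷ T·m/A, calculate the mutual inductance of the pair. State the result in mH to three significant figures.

The outer solenoid produces a uniform field B₁ = μ₀n₁I₁ across the inner coil,
so the flux linkage is N₂Φ = N₂B₁A₂ = μ₀n₁N₂A₂·I₁, giving M = μ₀n₁N₂A₂.
A₂ = πr² = π(2.040×10^-2 m)² = 1.307×10^-3 m².
M = (4π×10⁻⁷)(3150)(686)(1.307×10^-3) = 3.550×10^-3 H.

M ≈ 3.55 mH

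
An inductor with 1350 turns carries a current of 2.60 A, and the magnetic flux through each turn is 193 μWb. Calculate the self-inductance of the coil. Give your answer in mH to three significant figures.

L ≈ 100 mH

Self-inductance is defined by L = NΦ_B/I (flux linkage over current).
L = (1350)(1.930×10^-4 Wb)/(2.60 A) = 0.1002 H.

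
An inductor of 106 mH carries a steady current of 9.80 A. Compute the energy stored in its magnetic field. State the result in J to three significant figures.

Stored magnetic energy: U = ½LI².
U = ½(0.106 H)(9.80 A)² = 5.09 J.

U ≈ 5.09 J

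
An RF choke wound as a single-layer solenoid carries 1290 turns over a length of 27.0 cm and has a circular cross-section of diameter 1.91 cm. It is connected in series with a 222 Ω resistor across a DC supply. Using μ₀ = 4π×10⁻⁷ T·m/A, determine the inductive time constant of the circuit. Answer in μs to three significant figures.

A = π(d/2)² = π(9.550×10^-3 m)² = 2.865×10^-4 m².
L = μ₀N²A/ℓ = (4π×10⁻⁷)(1290)²(2.865×10^-4)/(0.27) = 2.219×10^-3 H.
τ = L/R = (2.219×10^-3)/(222) = 9.996×10^-6 s.

τ ≈ 10.0 μs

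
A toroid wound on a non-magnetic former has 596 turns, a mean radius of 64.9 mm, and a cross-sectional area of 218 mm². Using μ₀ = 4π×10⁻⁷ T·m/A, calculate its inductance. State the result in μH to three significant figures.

L ≈ 239 μH

For a thin toroid, L = μ₀N²A/(2πR).
L = (4π×10⁻⁷)(596)²(2.180×10^-4) / (2π×6.490×10^-2 m) = 2.386×10^-4 H.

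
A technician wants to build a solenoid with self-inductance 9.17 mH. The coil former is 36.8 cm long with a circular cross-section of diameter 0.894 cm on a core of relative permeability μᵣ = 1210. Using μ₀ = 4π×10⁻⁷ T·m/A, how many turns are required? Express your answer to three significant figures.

A = π(d/2)² = π(4.470×10^-3 m)² = 6.277×10^-5 m².
From L = μ₀μᵣN²A/ℓ, N = √(Lℓ / (μ₀μᵣA)).
N = √[(9.170×10^-3)(0.368) / ((4π×10⁻⁷)(1210)×6.277×10^-5)] = √(3.536×10^4) ≈ 188.0.

N ≈ 188 turns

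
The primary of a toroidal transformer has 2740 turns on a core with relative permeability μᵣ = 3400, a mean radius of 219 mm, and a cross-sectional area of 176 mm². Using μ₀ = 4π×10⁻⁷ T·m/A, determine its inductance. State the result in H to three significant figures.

L ≈ 4.10 H

For a thin toroid, L = μ₀μᵣN²A/(2πR).
L = (4π×10⁻⁷)(3400)(2740)²(1.760×10^-4) / (2π×0.219 m) = 4.103 H.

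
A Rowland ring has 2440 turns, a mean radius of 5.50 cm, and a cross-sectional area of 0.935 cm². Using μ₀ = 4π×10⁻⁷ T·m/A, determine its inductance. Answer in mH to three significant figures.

L ≈ 2.02 mH

For a thin toroid, L = μ₀N²A/(2πR).
L = (4π×10⁻⁷)(2440)²(9.350×10^-5) / (2π×5.500×10^-2 m) = 2.024×10^-3 H.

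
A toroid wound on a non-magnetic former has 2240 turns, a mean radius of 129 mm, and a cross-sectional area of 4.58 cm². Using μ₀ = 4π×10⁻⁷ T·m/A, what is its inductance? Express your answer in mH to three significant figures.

For a thin toroid, L = μ₀N²A/(2πR).
L = (4π×10⁻⁷)(2240)²(4.580×10^-4) / (2π×0.129 m) = 3.563×10^-3 H.

L ≈ 3.56 mH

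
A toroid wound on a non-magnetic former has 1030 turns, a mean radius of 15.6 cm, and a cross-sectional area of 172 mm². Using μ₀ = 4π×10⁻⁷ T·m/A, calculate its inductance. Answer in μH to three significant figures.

For a thin toroid, L = μ₀N²A/(2πR).
L = (4π×10⁻⁷)(1030)²(1.720×10^-4) / (2π×0.156 m) = 2.339×10^-4 H.

L ≈ 234 μH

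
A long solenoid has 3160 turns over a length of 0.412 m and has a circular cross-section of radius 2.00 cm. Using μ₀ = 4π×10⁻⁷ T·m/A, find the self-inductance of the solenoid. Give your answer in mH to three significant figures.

L ≈ 38.3 mH

A = πr² = π(2.000×10^-2 m)² = 1.257×10^-3 m².
For a long solenoid, L = μ₀N²A/ℓ.
L = (4π×10⁻⁷)(3160)²(1.257×10^-3)/(0.412 m) = 3.827×10^-2 H.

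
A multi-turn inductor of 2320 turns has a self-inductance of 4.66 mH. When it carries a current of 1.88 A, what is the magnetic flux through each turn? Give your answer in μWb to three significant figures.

From L = NΦ_B/I, the flux per turn is Φ_B = LI/N.
Φ_B = (4.660×10^-3 H)(1.88 A)/2320 = 3.776×10^-6 Wb.

Φ_B ≈ 3.78 μWb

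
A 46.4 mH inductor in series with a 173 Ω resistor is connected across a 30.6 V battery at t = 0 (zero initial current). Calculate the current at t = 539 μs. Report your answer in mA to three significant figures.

τ = L/R = 4.640×10^-2/173 = 2.682×10^-4 s; final current I_∞ = ε/R = 30.6/173 = 0.1769 A.
I(t) = I_∞(1 − e^(−t/τ)) with t/τ = 2.010.
I = (0.1769)(1 − e^(−2.010)) = 0.1532 A.

I ≈ 153 mA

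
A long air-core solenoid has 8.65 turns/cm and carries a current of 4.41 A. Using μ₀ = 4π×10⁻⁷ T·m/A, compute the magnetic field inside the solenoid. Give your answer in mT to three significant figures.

Inside a long solenoid, B = μ₀nI.
B = (4π×10⁻⁷)(865 m⁻¹)(4.41 A) = 4.794×10^-3 T.

B ≈ 4.79 mT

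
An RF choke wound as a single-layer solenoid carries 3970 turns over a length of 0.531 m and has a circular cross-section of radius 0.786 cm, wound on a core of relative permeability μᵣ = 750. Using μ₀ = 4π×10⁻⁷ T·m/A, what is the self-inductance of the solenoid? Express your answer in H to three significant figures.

L ≈ 5.43 H

A = πr² = π(7.860×10^-3 m)² = 1.941×10^-4 m².
For a long solenoid, L = μ₀μᵣN²A/ℓ.
L = (4π×10⁻⁷)(750)(3970)²(1.941×10^-4)/(0.531 m) = 5.429 H.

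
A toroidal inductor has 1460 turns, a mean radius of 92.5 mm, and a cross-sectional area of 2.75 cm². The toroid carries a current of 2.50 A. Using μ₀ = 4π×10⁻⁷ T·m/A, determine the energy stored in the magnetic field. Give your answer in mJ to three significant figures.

L = μ₀N²A/(2πR) = (4π×10⁻⁷)(1460)²(2.750×10^-4)/(2π×9.250×10^-2) = 1.267×10^-3 H.
U = ½LI² = ½(1.267×10^-3)(2.50)² = 3.961×10^-3 J.

U ≈ 3.96 mJ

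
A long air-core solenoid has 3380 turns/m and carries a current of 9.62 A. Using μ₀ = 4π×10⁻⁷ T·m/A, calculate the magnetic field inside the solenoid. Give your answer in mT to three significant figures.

Inside a long solenoid, B = μ₀nI.
B = (4π×10⁻⁷)(3.380×10^3 m⁻¹)(9.62 A) = 4.086×10^-2 T.

B ≈ 40.9 mT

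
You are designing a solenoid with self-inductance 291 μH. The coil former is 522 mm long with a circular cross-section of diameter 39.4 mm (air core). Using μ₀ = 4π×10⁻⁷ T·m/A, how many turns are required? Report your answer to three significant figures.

N ≈ 315 turns

A = π(d/2)² = π(1.970×10^-2 m)² = 1.219×10^-3 m².
From L = μ₀N²A/ℓ, N = √(Lℓ / (μ₀A)).
N = √[(2.910×10^-4)(0.522) / ((4π×10⁻⁷)×1.219×10^-3)] = √(9.9145×10^4) ≈ 314.9.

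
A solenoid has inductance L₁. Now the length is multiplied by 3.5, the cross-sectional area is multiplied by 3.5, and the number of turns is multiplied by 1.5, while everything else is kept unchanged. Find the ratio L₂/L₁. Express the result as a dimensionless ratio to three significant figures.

For a solenoid, L ∝ μᵣN²A/ℓ.
L₂/L₁ = (3.5)^-1 × (3.5) × (1.5)^2 = 2.25.

L₂/L₁ = 2.25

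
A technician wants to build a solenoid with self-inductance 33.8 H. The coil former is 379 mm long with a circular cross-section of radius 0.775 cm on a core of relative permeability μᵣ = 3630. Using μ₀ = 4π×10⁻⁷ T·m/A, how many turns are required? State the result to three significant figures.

N ≈ 3860 turns

A = πr² = π(7.750×10^-3 m)² = 1.887×10^-4 m².
From L = μ₀μᵣN²A/ℓ, N = √(Lℓ / (μ₀μᵣA)).
N = √[(33.8)(0.379) / ((4π×10⁻⁷)(3630)×1.887×10^-4)] = √(1.488×10^7) ≈ 3857.8.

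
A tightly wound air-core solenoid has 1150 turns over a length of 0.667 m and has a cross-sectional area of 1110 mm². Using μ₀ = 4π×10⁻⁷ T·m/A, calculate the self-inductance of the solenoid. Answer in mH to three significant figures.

A = 1110 mm² = 1.110×10^-3 m².
For a long solenoid, L = μ₀N²A/ℓ.
L = (4π×10⁻⁷)(1150)²(1.110×10^-3)/(0.667 m) = 2.766×10^-3 H.

L ≈ 2.77 mH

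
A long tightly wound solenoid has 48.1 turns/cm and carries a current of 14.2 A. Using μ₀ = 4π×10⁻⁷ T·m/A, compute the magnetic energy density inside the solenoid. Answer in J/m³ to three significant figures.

u ≈ 2930 J/m³

B = μ₀nI = (4π×10⁻⁷)(4.810×10^3)(14.2) = 8.583×10^-2 T.
u = B²/(2μ₀) = (8.583×10^-2)²/(2×4π×10⁻⁷) = 2.931×10^3 J/m³.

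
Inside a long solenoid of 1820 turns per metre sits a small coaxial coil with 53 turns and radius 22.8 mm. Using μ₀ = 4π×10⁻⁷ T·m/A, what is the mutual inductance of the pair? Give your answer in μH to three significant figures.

M ≈ 198 μH

The outer solenoid produces a uniform field B₁ = μ₀n₁I₁ across the inner coil,
so the flux linkage is N₂Φ = N₂B₁A₂ = μ₀n₁N₂A₂·I₁, giving M = μ₀n₁N₂A₂.
A₂ = πr² = π(2.280×10^-2 m)² = 1.633×10^-3 m².
M = (4π×10⁻⁷)(1820)(53)(1.633×10^-3) = 1.980×10^-4 H.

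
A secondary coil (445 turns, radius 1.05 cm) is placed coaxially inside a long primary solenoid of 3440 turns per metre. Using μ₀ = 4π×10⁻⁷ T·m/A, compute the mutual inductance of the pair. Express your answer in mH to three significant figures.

M ≈ 0.666 mH

The outer solenoid produces a uniform field B₁ = μ₀n₁I₁ across the inner coil,
so the flux linkage is N₂Φ = N₂B₁A₂ = μ₀n₁N₂A₂·I₁, giving M = μ₀n₁N₂A₂.
A₂ = πr² = π(1.050×10^-2 m)² = 3.464×10^-4 m².
M = (4π×10⁻⁷)(3440)(445)(3.464×10^-4) = 6.663×10^-4 H.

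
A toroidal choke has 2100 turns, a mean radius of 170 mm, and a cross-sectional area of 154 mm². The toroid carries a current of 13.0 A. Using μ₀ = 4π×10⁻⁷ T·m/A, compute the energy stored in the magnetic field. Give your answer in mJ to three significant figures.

L = μ₀N²A/(2πR) = (4π×10⁻⁷)(2100)²(1.540×10^-4)/(2π×0.17) = 7.990×10^-4 H.
U = ½LI² = ½(7.990×10^-4)(13.0)² = 6.751×10^-2 J.

U ≈ 67.5 mJ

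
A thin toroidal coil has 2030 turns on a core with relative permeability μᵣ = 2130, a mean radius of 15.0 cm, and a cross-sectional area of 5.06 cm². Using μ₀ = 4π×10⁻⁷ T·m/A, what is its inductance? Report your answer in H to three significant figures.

L ≈ 5.92 H

For a thin toroid, L = μ₀μᵣN²A/(2πR).
L = (4π×10⁻⁷)(2130)(2030)²(5.060×10^-4) / (2π×0.15 m) = 5.922 H.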